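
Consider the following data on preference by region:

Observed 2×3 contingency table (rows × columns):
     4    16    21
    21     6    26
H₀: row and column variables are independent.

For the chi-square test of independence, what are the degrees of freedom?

df = (r−1)(c−1) = (2−1)·(3−1) = 2

degrees of freedom = 2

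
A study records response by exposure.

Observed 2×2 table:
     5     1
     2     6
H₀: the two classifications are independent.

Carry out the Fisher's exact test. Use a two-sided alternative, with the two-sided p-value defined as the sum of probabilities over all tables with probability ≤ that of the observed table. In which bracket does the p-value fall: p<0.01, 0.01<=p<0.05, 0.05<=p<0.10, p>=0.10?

p-value bracket: p>=0.10

Margins: r₁=6, r₂=8, c₁=7, c₂=7, n=14
p_obs = C(6,5)·C(8,2)/C(14,7); sum pmf over tables with pmf ≤ p_obs
p-value (two-sided) = 0.10256
→ bracket: p>=0.10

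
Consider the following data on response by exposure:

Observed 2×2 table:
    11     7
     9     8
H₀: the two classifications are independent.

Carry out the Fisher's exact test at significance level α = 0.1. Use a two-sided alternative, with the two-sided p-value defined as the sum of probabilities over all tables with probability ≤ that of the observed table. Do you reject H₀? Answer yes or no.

reject H₀: no

Margins: r₁=18, r₂=17, c₁=20, c₂=15, n=35
p_obs = C(18,11)·C(17,9)/C(35,20); sum pmf over tables with pmf ≤ p_obs
p-value (two-sided) = 0.73799
At α=0.1: p ≥ α → fail to reject H₀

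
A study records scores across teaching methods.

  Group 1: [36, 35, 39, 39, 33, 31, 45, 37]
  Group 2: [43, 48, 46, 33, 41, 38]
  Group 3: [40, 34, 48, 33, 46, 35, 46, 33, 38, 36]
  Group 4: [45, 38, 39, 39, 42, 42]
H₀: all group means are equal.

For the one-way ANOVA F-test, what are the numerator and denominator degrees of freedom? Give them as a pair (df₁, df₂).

k = 4 groups, N = 30 total
df = (k−1, N−k) = (4−1, 30−4) = (3, 26)

degrees of freedom = [3, 26]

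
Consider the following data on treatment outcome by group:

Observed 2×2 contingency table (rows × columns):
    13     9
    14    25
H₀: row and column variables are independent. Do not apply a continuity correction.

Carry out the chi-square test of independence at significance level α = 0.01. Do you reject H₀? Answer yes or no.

reject H₀: no

Row totals [22, 39], col totals [27, 34], n=61
χ² = (13−9.74)²/9.74 + (9−12.26)²/12.26 + (14−17.26)²/17.26 + (25−21.74)²/21.74 = 3.0669
df = 1
p-value (upper-tail) = 0.07990
At α=0.01: p ≥ α → fail to reject H₀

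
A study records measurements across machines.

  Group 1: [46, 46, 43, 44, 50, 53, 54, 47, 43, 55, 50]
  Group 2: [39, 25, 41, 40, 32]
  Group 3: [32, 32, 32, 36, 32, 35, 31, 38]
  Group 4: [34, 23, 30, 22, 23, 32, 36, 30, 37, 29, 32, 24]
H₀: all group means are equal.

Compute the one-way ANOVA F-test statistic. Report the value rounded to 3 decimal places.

Group means [48.27, 35.40, 33.50, 29.33], grand mean 36.889
SSB = Σnᵢ(x̄ᵢ−x̄)² = 2213.507; SSW = ΣΣ(x−x̄ᵢ)² = 724.048
MSB = 2213.507/3 = 737.8357; MSW = 724.048/32 = 22.6265
F = MSB/MSW = 32.6093
df = (3, 32)

test statistic = 32.609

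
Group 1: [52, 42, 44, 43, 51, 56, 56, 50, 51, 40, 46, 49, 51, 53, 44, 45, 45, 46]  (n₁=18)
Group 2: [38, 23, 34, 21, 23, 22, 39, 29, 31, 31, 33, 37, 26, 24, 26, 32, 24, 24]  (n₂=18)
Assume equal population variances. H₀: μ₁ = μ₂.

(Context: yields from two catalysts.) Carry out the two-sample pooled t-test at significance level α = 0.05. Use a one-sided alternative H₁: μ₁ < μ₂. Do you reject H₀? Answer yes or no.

x̄₁=48.000, s₁=4.753, n₁=18
x̄₂=28.722, s₂=5.839, n₂=18
s_p² = [17·4.753² + 17·5.839²]/34 = 28.3415
SE = √(s_p²·(1/18+1/18)) = 1.7746
t = (48.000−28.722)/1.7746 = 10.8634
df = 34
p-value (one-sided, H₁ less) = 1.00000
At α=0.05: p ≥ α → fail to reject H₀

reject H₀: no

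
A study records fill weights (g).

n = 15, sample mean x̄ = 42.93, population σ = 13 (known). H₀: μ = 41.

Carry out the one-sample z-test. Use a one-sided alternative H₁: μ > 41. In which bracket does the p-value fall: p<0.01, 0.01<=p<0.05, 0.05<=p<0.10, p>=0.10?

p-value bracket: p>=0.10

SE = σ/√n = 13/√15 = 3.3566
z = (x̄−μ₀)/SE = (42.93−41)/3.3566 = 0.5750
p-value (one-sided, H₁ greater) = 0.28265
→ bracket: p>=0.10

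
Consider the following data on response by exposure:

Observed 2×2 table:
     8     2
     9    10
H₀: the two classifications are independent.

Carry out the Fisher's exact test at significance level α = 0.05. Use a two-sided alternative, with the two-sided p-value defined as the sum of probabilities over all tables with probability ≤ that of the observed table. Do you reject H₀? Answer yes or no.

reject H₀: no

Margins: r₁=10, r₂=19, c₁=17, c₂=12, n=29
p_obs = C(10,8)·C(19,9)/C(29,17); sum pmf over tables with pmf ≤ p_obs
p-value (two-sided) = 0.12608
At α=0.05: p ≥ α → fail to reject H₀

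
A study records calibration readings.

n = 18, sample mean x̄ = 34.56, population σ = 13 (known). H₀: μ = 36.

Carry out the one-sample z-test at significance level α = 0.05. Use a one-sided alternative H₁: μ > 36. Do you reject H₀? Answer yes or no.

reject H₀: no

SE = σ/√n = 13/√18 = 3.0641
z = (x̄−μ₀)/SE = (34.56−36)/3.0641 = -0.4700
p-value (one-sided, H₁ greater) = 0.68081
At α=0.05: p ≥ α → fail to reject H₀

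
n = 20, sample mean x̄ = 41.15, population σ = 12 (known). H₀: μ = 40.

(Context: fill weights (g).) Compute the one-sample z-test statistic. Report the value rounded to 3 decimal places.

test statistic = 0.429

SE = σ/√n = 12/√20 = 2.6833
z = (x̄−μ₀)/SE = (41.15−40)/2.6833 = 0.4286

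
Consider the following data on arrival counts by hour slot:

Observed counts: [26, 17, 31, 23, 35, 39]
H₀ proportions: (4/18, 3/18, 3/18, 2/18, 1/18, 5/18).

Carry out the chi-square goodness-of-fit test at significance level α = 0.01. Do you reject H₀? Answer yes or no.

n = 171; E_i = n·p_i = [38.00, 28.50, 28.50, 19.00, 9.50, 47.50]
χ² = (26−38.00)²/38.00 + (17−28.50)²/28.50 + (31−28.50)²/28.50 + (23−19.00)²/19.00 + (35−9.50)²/9.50 + (39−47.50)²/47.50 = 79.4596
df = 5
p-value (upper-tail) = 0.00000
At α=0.01: p < α → reject H₀

reject H₀: yes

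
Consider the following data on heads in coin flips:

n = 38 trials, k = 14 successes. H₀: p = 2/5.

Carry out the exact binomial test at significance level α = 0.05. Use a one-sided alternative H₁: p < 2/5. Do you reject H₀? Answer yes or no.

reject H₀: no

Exact binomial: n=38, k=14, p₀=2/5=0.4000
P(X≤14) from Σ C(n,i)·p₀^i·(1−p₀)^(n−i)
p-value (one-sided, H₁ less) = 0.41267
At α=0.05: p ≥ α → fail to reject H₀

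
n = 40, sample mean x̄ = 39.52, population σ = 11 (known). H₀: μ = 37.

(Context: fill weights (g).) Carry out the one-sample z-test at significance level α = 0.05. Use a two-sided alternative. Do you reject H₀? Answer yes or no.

reject H₀: no

SE = σ/√n = 11/√40 = 1.7393
z = (x̄−μ₀)/SE = (39.52−37)/1.7393 = 1.4489
p-value (two-sided) = 0.14737
At α=0.05: p ≥ α → fail to reject H₀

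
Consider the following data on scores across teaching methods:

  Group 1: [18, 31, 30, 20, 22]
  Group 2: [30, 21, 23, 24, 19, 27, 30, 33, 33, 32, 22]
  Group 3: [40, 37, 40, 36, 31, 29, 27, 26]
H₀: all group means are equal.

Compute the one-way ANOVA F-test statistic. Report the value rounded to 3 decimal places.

test statistic = 5.099

Group means [24.20, 26.73, 33.25], grand mean 28.375
SSB = Σnᵢ(x̄ᵢ−x̄)² = 307.143; SSW = ΣΣ(x−x̄ᵢ)² = 632.482
MSB = 307.143/2 = 153.5716; MSW = 632.482/21 = 30.1182
F = MSB/MSW = 5.0990
df = (2, 21)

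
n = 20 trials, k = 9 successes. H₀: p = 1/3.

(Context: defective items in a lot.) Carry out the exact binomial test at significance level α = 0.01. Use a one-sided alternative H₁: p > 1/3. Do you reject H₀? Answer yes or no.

reject H₀: no

Exact binomial: n=20, k=9, p₀=1/3=0.3333
P(X≥9) from Σ C(n,i)·p₀^i·(1−p₀)^(n−i)
p-value (one-sided, H₁ greater) = 0.19055
At α=0.01: p ≥ α → fail to reject H₀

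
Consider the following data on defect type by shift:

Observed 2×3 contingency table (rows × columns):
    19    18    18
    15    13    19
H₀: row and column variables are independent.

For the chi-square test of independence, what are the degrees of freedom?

degrees of freedom = 2

df = (r−1)(c−1) = (2−1)·(3−1) = 2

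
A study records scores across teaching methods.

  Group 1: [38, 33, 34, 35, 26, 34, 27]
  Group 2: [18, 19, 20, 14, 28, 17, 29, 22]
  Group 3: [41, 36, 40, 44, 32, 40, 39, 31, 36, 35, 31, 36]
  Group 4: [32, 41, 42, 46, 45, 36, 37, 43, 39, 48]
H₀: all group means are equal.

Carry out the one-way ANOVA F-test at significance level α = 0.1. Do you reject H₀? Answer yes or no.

reject H₀: yes

Group means [32.43, 20.88, 36.75, 40.90], grand mean 33.622
SSB = Σnᵢ(x̄ᵢ−x̄)² = 1956.963; SSW = ΣΣ(x−x̄ᵢ)² = 717.739
MSB = 1956.963/3 = 652.3211; MSW = 717.739/33 = 21.7497
F = MSB/MSW = 29.9922
df = (3, 33)
p-value (upper-tail) = 0.00000
At α=0.1: p < α → reject H₀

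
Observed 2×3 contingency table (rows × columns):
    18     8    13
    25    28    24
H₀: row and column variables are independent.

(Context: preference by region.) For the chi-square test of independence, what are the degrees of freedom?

df = (r−1)(c−1) = (2−1)·(3−1) = 2

degrees of freedom = 2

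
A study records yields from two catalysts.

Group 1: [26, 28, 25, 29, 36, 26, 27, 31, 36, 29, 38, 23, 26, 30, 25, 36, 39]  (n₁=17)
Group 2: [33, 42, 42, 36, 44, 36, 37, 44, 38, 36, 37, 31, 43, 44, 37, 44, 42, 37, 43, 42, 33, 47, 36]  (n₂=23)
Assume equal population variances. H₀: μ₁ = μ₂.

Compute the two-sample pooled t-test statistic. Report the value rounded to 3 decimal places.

x̄₁=30.000, s₁=5.099, n₁=17
x̄₂=39.304, s₂=4.363, n₂=23
s_p² = [16·5.099² + 22·4.363²]/38 = 21.9703
SE = √(s_p²·(1/17+1/23)) = 1.4992
t = (30.000−39.304)/1.4992 = -6.2062
df = 38

test statistic = -6.206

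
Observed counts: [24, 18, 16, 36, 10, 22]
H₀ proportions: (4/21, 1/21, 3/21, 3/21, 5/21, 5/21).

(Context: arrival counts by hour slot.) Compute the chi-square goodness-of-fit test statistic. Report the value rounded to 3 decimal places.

n = 126; E_i = n·p_i = [24.00, 6.00, 18.00, 18.00, 30.00, 30.00]
χ² = (24−24.00)²/24.00 + (18−6.00)²/6.00 + (16−18.00)²/18.00 + (36−18.00)²/18.00 + (10−30.00)²/30.00 + (22−30.00)²/30.00 = 57.6889
df = 5

test statistic = 57.689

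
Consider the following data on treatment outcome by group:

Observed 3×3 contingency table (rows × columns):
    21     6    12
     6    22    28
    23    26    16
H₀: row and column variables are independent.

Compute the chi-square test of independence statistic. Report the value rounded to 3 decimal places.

test statistic = 25.245

Row totals [39, 56, 65], col totals [50, 54, 56], n=160
χ² = (21−12.19)²/12.19 + (6−13.16)²/13.16 + (12−13.65)²/13.65 + (6−17.50)²/17.50 + (22−18.90)²/18.90 + (28−19.60)²/19.60 + (23−20.31)²/20.31 + (26−21.94)²/21.94 + (16−22.75)²/22.75 = 25.2454
df = 4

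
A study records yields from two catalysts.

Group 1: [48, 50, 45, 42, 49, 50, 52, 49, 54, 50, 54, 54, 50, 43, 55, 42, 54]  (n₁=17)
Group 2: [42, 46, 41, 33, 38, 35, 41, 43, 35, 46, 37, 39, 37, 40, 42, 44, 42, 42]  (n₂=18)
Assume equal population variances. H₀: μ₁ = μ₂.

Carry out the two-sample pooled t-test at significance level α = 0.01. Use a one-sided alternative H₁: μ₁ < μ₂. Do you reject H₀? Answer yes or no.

x̄₁=49.471, s₁=4.303, n₁=17
x̄₂=40.167, s₂=3.730, n₂=18
s_p² = [16·4.303² + 17·3.730²]/33 = 16.1435
SE = √(s_p²·(1/17+1/18)) = 1.3589
t = (49.471−40.167)/1.3589 = 6.8469
df = 33
p-value (one-sided, H₁ less) = 1.00000
At α=0.01: p ≥ α → fail to reject H₀

reject H₀: no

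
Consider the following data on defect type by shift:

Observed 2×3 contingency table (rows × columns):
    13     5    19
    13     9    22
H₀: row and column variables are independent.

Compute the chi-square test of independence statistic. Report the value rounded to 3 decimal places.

Row totals [37, 44], col totals [26, 14, 41], n=81
χ² = (13−11.88)²/11.88 + (5−6.40)²/6.40 + (19−18.73)²/18.73 + (13−14.12)²/14.12 + (9−7.60)²/7.60 + (22−22.27)²/22.27 = 0.7631
df = 2

test statistic = 0.763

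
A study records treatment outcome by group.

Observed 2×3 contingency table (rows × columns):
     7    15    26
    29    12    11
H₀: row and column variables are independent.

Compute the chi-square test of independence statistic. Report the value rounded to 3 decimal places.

Row totals [48, 52], col totals [36, 27, 37], n=100
χ² = (7−17.28)²/17.28 + (15−12.96)²/12.96 + (26−17.76)²/17.76 + (29−18.72)²/18.72 + (12−14.04)²/14.04 + (11−19.24)²/19.24 = 19.7304
df = 2

test statistic = 19.730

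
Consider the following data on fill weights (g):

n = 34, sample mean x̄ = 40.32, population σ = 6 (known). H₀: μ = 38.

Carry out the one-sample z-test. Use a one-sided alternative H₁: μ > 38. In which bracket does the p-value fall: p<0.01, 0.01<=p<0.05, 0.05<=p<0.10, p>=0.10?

p-value bracket: 0.01<=p<0.05

SE = σ/√n = 6/√34 = 1.0290
z = (x̄−μ₀)/SE = (40.32−38)/1.0290 = 2.2546
p-value (one-sided, H₁ greater) = 0.01208
→ bracket: 0.01<=p<0.05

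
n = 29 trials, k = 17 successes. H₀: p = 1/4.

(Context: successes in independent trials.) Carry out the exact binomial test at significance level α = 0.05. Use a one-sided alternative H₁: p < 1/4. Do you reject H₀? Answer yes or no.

reject H₀: no

Exact binomial: n=29, k=17, p₀=1/4=0.2500
P(X≤17) from Σ C(n,i)·p₀^i·(1−p₀)^(n−i)
p-value (one-sided, H₁ less) = 0.99997
At α=0.05: p ≥ α → fail to reject H₀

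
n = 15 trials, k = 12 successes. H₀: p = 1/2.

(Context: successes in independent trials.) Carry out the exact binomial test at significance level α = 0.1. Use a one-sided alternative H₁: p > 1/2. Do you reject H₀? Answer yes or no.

reject H₀: yes

Exact binomial: n=15, k=12, p₀=1/2=0.5000
P(X≥12) from Σ C(n,i)·p₀^i·(1−p₀)^(n−i)
p-value (one-sided, H₁ greater) = 0.01758
At α=0.1: p < α → reject H₀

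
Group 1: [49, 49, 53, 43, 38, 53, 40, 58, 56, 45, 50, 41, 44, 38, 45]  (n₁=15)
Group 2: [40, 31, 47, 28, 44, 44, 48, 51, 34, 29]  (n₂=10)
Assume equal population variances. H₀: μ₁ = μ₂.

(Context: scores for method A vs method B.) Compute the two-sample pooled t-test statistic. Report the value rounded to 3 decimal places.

test statistic = 2.425

x̄₁=46.800, s₁=6.383, n₁=15
x̄₂=39.600, s₂=8.475, n₂=10
s_p² = [14·6.383² + 9·8.475²]/23 = 52.9043
SE = √(s_p²·(1/15+1/10)) = 2.9694
t = (46.800−39.600)/2.9694 = 2.4247
df = 23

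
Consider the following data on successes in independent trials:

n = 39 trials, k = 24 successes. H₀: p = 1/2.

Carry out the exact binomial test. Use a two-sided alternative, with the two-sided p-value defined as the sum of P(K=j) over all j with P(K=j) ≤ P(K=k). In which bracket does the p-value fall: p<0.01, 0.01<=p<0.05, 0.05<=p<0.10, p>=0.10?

p-value bracket: p>=0.10

Exact binomial: n=39, k=24, p₀=1/2=0.5000
P(X=j) = C(n,j)·p₀^j·(1−p₀)^(n−j); p = Σ P(X=j) over j with P(X=j) ≤ P(X=24)
p-value (two-sided) = 0.19959
→ bracket: p>=0.10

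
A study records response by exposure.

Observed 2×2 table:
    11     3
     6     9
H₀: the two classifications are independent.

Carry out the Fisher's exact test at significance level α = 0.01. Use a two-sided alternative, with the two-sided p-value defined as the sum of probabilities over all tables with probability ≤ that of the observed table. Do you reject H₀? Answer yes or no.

reject H₀: no

Margins: r₁=14, r₂=15, c₁=17, c₂=12, n=29
p_obs = C(14,11)·C(15,6)/C(29,17); sum pmf over tables with pmf ≤ p_obs
p-value (two-sided) = 0.06043
At α=0.01: p ≥ α → fail to reject H₀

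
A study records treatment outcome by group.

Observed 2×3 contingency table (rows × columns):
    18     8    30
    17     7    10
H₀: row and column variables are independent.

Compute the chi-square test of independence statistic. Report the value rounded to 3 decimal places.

Row totals [56, 34], col totals [35, 15, 40], n=90
χ² = (18−21.78)²/21.78 + (8−9.33)²/9.33 + (30−24.89)²/24.89 + (17−13.22)²/13.22 + (7−5.67)²/5.67 + (10−15.11)²/15.11 = 5.0173
df = 2

test statistic = 5.017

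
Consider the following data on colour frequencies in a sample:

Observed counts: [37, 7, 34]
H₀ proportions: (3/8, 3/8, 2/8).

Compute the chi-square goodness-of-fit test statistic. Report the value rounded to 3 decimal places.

test statistic = 29.761

n = 78; E_i = n·p_i = [29.25, 29.25, 19.50]
χ² = (37−29.25)²/29.25 + (7−29.25)²/29.25 + (34−19.50)²/19.50 = 29.7607
df = 2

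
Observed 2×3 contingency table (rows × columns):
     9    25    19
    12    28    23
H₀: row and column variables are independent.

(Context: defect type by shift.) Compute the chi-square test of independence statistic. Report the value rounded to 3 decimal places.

test statistic = 0.118

Row totals [53, 63], col totals [21, 53, 42], n=116
χ² = (9−9.59)²/9.59 + (25−24.22)²/24.22 + (19−19.19)²/19.19 + (12−11.41)²/11.41 + (28−28.78)²/28.78 + (23−22.81)²/22.81 = 0.1181
df = 2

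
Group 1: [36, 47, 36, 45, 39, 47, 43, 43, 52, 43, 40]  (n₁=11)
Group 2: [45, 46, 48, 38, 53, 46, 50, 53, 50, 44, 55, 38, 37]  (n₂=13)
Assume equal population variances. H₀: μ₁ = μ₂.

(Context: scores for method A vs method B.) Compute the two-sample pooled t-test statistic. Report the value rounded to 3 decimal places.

x̄₁=42.818, s₁=4.895, n₁=11
x̄₂=46.385, s₂=5.966, n₂=13
s_p² = [10·4.895² + 12·5.966²]/22 = 30.3051
SE = √(s_p²·(1/11+1/13)) = 2.2553
t = (42.818−46.385)/2.2553 = -1.5814
df = 22

test statistic = -1.581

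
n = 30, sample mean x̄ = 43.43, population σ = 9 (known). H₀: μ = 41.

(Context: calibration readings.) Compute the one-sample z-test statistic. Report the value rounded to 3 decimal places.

SE = σ/√n = 9/√30 = 1.6432
z = (x̄−μ₀)/SE = (43.43−41)/1.6432 = 1.4789

test statistic = 1.479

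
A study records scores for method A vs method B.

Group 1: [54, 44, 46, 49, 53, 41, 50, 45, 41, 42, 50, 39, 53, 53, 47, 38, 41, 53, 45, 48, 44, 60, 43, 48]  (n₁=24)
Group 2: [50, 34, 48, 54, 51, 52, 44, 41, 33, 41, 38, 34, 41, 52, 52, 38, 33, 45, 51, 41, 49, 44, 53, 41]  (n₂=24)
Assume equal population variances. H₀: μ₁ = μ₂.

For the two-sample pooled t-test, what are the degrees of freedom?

df = n₁ + n₂ − 2 = 24 + 24 − 2 = 46

degrees of freedom = 46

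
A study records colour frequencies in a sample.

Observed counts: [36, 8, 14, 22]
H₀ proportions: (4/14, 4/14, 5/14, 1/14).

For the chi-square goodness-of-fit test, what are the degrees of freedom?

degrees of freedom = 3

df = k − 1 = 4 − 1 = 3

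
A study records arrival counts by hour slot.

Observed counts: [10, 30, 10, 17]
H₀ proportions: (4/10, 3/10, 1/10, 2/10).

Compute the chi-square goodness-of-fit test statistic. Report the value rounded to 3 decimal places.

test statistic = 18.000

n = 67; E_i = n·p_i = [26.80, 20.10, 6.70, 13.40]
χ² = (10−26.80)²/26.80 + (30−20.10)²/20.10 + (10−6.70)²/6.70 + (17−13.40)²/13.40 = 18.0000
df = 3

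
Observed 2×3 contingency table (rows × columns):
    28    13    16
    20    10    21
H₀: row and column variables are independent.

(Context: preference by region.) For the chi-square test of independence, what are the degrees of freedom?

df = (r−1)(c−1) = (2−1)·(3−1) = 2

degrees of freedom = 2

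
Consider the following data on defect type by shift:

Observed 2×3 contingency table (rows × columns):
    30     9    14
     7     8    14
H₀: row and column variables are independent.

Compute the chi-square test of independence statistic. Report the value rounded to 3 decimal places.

Row totals [53, 29], col totals [37, 17, 28], n=82
χ² = (30−23.91)²/23.91 + (9−10.99)²/10.99 + (14−18.10)²/18.10 + (7−13.09)²/13.09 + (8−6.01)²/6.01 + (14−9.90)²/9.90 = 8.0186
df = 2

test statistic = 8.019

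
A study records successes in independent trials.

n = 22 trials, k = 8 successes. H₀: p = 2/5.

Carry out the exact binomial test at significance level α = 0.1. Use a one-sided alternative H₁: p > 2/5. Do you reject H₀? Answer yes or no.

reject H₀: no

Exact binomial: n=22, k=8, p₀=2/5=0.4000
P(X≥8) from Σ C(n,i)·p₀^i·(1−p₀)^(n−i)
p-value (one-sided, H₁ greater) = 0.71018
At α=0.1: p ≥ α → fail to reject H₀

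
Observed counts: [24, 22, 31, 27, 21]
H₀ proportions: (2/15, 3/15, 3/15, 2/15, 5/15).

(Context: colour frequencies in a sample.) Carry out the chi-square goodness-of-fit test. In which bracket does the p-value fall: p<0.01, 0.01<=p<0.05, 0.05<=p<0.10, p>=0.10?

p-value bracket: p<0.01

n = 125; E_i = n·p_i = [16.67, 25.00, 25.00, 16.67, 41.67]
χ² = (24−16.67)²/16.67 + (22−25.00)²/25.00 + (31−25.00)²/25.00 + (27−16.67)²/16.67 + (21−41.67)²/41.67 = 21.6840
df = 4
p-value (upper-tail) = 0.00023
→ bracket: p<0.01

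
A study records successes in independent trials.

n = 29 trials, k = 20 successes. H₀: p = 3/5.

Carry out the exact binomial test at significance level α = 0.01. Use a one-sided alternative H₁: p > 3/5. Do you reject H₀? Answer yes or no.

Exact binomial: n=29, k=20, p₀=3/5=0.6000
P(X≥20) from Σ C(n,i)·p₀^i·(1−p₀)^(n−i)
p-value (one-sided, H₁ greater) = 0.21468
At α=0.01: p ≥ α → fail to reject H₀

reject H₀: no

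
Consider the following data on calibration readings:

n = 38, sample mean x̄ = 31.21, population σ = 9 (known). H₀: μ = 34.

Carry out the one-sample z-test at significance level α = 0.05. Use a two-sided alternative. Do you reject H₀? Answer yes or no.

SE = σ/√n = 9/√38 = 1.4600
z = (x̄−μ₀)/SE = (31.21−34)/1.4600 = -1.9110
p-value (two-sided) = 0.05601
At α=0.05: p ≥ α → fail to reject H₀

reject H₀: no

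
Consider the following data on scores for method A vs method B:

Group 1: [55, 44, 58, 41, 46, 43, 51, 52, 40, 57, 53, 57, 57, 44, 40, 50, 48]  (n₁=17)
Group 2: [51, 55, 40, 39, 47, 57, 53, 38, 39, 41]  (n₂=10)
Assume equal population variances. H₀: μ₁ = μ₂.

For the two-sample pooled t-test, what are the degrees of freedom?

degrees of freedom = 25

df = n₁ + n₂ − 2 = 17 + 10 − 2 = 25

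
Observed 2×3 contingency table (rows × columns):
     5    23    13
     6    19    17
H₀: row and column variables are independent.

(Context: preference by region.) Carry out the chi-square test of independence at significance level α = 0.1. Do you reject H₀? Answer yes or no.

reject H₀: no

Row totals [41, 42], col totals [11, 42, 30], n=83
χ² = (5−5.43)²/5.43 + (23−20.75)²/20.75 + (13−14.82)²/14.82 + (6−5.57)²/5.57 + (19−21.25)²/21.25 + (17−15.18)²/15.18 = 0.9933
df = 2
p-value (upper-tail) = 0.60857
At α=0.1: p ≥ α → fail to reject H₀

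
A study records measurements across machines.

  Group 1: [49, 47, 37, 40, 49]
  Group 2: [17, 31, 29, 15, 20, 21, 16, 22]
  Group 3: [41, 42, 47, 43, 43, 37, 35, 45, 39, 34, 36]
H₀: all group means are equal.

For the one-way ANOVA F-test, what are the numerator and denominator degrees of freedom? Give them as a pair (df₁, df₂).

k = 3 groups, N = 24 total
df = (k−1, N−k) = (3−1, 24−3) = (2, 21)

degrees of freedom = [2, 21]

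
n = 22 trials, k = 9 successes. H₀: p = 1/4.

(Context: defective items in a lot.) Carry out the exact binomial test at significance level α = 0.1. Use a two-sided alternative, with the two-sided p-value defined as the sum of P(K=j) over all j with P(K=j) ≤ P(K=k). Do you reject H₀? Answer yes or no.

Exact binomial: n=22, k=9, p₀=1/4=0.2500
P(X=j) = C(n,j)·p₀^j·(1−p₀)^(n−j); p = Σ P(X=j) over j with P(X=j) ≤ P(X=9)
p-value (two-sided) = 0.08945
At α=0.1: p < α → reject H₀

reject H₀: yes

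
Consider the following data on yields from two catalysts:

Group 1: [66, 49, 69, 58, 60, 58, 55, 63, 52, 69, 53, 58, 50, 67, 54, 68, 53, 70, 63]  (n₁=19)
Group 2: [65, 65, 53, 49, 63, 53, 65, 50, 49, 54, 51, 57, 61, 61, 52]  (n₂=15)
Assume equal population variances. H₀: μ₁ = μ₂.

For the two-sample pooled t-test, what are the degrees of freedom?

degrees of freedom = 32

df = n₁ + n₂ − 2 = 19 + 15 − 2 = 32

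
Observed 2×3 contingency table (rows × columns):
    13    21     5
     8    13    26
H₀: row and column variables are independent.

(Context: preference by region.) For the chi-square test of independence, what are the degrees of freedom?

df = (r−1)(c−1) = (2−1)·(3−1) = 2

degrees of freedom = 2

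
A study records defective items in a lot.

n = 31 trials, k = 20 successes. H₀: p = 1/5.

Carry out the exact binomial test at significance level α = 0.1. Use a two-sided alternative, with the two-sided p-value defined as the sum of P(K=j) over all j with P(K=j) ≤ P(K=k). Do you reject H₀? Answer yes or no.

Exact binomial: n=31, k=20, p₀=1/5=0.2000
P(X=j) = C(n,j)·p₀^j·(1−p₀)^(n−j); p = Σ P(X=j) over j with P(X=j) ≤ P(X=20)
p-value (two-sided) = 0.00000
At α=0.1: p < α → reject H₀

reject H₀: yes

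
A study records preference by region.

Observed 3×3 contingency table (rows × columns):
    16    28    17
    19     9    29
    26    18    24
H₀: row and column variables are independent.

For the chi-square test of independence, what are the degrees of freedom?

df = (r−1)(c−1) = (3−1)·(3−1) = 4

degrees of freedom = 4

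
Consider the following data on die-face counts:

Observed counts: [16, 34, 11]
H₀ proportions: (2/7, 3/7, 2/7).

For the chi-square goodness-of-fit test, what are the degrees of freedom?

df = k − 1 = 3 − 1 = 2

degrees of freedom = 2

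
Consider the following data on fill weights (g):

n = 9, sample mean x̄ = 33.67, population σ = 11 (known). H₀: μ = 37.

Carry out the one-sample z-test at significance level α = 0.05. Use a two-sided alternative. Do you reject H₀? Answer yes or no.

reject H₀: no

SE = σ/√n = 11/√9 = 3.6667
z = (x̄−μ₀)/SE = (33.67−37)/3.6667 = -0.9082
p-value (two-sided) = 0.36378
At α=0.05: p ≥ α → fail to reject H₀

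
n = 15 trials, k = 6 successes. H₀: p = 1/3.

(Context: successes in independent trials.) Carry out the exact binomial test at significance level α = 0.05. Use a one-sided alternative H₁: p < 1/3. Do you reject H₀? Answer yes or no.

reject H₀: no

Exact binomial: n=15, k=6, p₀=1/3=0.3333
P(X≤6) from Σ C(n,i)·p₀^i·(1−p₀)^(n−i)
p-value (one-sided, H₁ less) = 0.79696
At α=0.05: p ≥ α → fail to reject H₀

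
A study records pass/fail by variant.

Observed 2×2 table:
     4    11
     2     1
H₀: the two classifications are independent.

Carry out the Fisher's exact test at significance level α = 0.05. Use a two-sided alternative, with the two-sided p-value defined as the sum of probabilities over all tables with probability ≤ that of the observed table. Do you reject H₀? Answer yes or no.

Margins: r₁=15, r₂=3, c₁=6, c₂=12, n=18
p_obs = C(15,4)·C(3,2)/C(18,6); sum pmf over tables with pmf ≤ p_obs
p-value (two-sided) = 0.24510
At α=0.05: p ≥ α → fail to reject H₀

reject H₀: no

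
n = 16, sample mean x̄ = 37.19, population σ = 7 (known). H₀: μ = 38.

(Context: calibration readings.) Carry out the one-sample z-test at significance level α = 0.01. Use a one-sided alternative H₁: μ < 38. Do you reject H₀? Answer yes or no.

SE = σ/√n = 7/√16 = 1.7500
z = (x̄−μ₀)/SE = (37.19−38)/1.7500 = -0.4629
p-value (one-sided, H₁ less) = 0.32173
At α=0.01: p ≥ α → fail to reject H₀

reject H₀: no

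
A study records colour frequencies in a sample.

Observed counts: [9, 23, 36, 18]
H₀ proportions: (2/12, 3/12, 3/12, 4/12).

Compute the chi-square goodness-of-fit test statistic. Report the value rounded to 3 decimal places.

test statistic = 15.837

n = 86; E_i = n·p_i = [14.33, 21.50, 21.50, 28.67]
χ² = (9−14.33)²/14.33 + (23−21.50)²/21.50 + (36−21.50)²/21.50 + (18−28.67)²/28.67 = 15.8372
df = 3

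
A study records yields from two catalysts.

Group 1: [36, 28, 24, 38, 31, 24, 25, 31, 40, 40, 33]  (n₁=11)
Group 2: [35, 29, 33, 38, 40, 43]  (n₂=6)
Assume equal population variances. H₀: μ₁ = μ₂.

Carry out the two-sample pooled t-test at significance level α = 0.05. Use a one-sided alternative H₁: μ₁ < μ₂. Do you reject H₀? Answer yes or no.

x̄₁=31.818, s₁=6.129, n₁=11
x̄₂=36.333, s₂=5.046, n₂=6
s_p² = [10·6.129² + 5·5.046²]/15 = 33.5313
SE = √(s_p²·(1/11+1/6)) = 2.9389
t = (31.818−36.333)/2.9389 = -1.5364
df = 15
p-value (one-sided, H₁ less) = 0.07264
At α=0.05: p ≥ α → fail to reject H₀

reject H₀: no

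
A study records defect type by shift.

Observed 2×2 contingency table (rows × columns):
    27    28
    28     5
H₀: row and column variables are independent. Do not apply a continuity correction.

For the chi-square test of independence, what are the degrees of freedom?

df = (r−1)(c−1) = (2−1)·(2−1) = 1

degrees of freedom = 1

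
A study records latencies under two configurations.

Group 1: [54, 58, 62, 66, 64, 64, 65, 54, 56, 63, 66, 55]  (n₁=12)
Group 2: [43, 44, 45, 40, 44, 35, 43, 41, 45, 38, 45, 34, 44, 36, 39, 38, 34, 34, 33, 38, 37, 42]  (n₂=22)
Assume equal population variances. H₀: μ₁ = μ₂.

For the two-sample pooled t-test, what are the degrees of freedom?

degrees of freedom = 32

df = n₁ + n₂ − 2 = 12 + 22 − 2 = 32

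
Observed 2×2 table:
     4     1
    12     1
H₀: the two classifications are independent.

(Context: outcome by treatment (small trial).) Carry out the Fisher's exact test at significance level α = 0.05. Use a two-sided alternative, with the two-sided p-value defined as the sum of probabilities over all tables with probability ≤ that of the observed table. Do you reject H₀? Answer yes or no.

reject H₀: no

Margins: r₁=5, r₂=13, c₁=16, c₂=2, n=18
p_obs = C(5,4)·C(13,12)/C(18,16); sum pmf over tables with pmf ≤ p_obs
p-value (two-sided) = 0.49020
At α=0.05: p ≥ α → fail to reject H₀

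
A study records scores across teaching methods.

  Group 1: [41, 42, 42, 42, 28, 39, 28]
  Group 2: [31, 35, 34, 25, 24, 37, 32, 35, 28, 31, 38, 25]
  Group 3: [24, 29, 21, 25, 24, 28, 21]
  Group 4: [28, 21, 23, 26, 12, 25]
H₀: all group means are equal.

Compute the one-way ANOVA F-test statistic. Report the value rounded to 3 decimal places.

Group means [37.43, 31.25, 24.57, 22.50], grand mean 29.500
SSB = Σnᵢ(x̄ᵢ−x̄)² = 940.821; SSW = ΣΣ(x−x̄ᵢ)² = 731.179
MSB = 940.821/3 = 313.6071; MSW = 731.179/28 = 26.1135
F = MSB/MSW = 12.0094
df = (3, 28)

test statistic = 12.009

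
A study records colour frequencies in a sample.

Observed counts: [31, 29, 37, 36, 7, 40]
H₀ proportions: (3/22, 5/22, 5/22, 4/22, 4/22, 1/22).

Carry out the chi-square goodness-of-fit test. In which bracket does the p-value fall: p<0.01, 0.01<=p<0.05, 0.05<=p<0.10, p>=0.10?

p-value bracket: p<0.01

n = 180; E_i = n·p_i = [24.55, 40.91, 40.91, 32.73, 32.73, 8.18]
χ² = (31−24.55)²/24.55 + (29−40.91)²/40.91 + (37−40.91)²/40.91 + (36−32.73)²/32.73 + (7−32.73)²/32.73 + (40−8.18)²/8.18 = 149.8269
df = 5
p-value (upper-tail) = 0.00000
→ bracket: p<0.01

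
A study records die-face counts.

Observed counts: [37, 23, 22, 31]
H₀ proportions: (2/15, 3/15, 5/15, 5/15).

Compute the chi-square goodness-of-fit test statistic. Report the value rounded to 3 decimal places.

n = 113; E_i = n·p_i = [15.07, 22.60, 37.67, 37.67]
χ² = (37−15.07)²/15.07 + (23−22.60)²/22.60 + (22−37.67)²/37.67 + (31−37.67)²/37.67 = 39.6327
df = 3

test statistic = 39.633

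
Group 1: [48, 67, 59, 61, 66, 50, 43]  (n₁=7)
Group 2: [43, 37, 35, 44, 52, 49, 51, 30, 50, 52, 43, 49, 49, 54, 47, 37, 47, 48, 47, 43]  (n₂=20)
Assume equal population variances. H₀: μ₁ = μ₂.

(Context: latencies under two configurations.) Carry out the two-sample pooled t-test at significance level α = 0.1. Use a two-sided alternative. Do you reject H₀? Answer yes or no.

x̄₁=56.286, s₁=9.340, n₁=7
x̄₂=45.350, s₂=6.377, n₂=20
s_p² = [6·9.340² + 19·6.377²]/25 = 51.8391
SE = √(s_p²·(1/7+1/20)) = 3.1619
t = (56.286−45.350)/3.1619 = 3.4586
df = 25
p-value (two-sided) = 0.00196
At α=0.1: p < α → reject H₀

reject H₀: yes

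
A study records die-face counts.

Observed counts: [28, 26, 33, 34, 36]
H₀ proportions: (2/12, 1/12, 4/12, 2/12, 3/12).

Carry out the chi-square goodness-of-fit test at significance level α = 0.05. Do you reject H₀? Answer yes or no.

reject H₀: yes

n = 157; E_i = n·p_i = [26.17, 13.08, 52.33, 26.17, 39.25]
χ² = (28−26.17)²/26.17 + (26−13.08)²/13.08 + (33−52.33)²/52.33 + (34−26.17)²/26.17 + (36−39.25)²/39.25 = 22.6369
df = 4
p-value (upper-tail) = 0.00015
At α=0.05: p < α → reject H₀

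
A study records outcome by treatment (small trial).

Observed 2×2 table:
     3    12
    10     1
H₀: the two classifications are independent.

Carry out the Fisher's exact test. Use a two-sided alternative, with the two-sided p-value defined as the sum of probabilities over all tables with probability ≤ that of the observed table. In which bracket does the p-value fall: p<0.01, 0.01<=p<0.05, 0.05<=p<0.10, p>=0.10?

Margins: r₁=15, r₂=11, c₁=13, c₂=13, n=26
p_obs = C(15,3)·C(11,10)/C(26,13); sum pmf over tables with pmf ≤ p_obs
p-value (two-sided) = 0.00098
→ bracket: p<0.01

p-value bracket: p<0.01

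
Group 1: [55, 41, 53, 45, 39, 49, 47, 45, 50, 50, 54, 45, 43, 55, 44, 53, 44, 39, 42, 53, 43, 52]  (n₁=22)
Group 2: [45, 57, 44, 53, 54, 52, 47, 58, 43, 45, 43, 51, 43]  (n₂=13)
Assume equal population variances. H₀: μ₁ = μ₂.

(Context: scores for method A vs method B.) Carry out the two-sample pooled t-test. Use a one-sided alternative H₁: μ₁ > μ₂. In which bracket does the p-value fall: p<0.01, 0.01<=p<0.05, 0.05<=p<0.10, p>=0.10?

x̄₁=47.318, s₁=5.259, n₁=22
x̄₂=48.846, s₂=5.535, n₂=13
s_p² = [21·5.259² + 12·5.535²]/33 = 28.7414
SE = √(s_p²·(1/22+1/13)) = 1.8754
t = (47.318−48.846)/1.8754 = -0.8147
df = 33
p-value (one-sided, H₁ greater) = 0.78946
→ bracket: p>=0.10

p-value bracket: p>=0.10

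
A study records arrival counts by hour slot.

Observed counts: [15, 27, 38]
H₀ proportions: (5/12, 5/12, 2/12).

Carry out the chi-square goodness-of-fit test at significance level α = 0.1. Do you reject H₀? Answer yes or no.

reject H₀: yes

n = 80; E_i = n·p_i = [33.33, 33.33, 13.33]
χ² = (15−33.33)²/33.33 + (27−33.33)²/33.33 + (38−13.33)²/13.33 = 56.9200
df = 2
p-value (upper-tail) = 0.00000
At α=0.1: p < α → reject H₀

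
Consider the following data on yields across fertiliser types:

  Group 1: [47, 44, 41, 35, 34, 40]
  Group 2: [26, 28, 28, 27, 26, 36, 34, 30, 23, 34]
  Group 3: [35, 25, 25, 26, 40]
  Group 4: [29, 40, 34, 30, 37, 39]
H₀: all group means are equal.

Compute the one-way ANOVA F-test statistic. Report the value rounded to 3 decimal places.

Group means [40.17, 29.20, 30.20, 34.83], grand mean 33.074
SSB = Σnᵢ(x̄ᵢ−x̄)² = 511.785; SSW = ΣΣ(x−x̄ᵢ)² = 584.067
MSB = 511.785/3 = 170.5951; MSW = 584.067/23 = 25.3942
F = MSB/MSW = 6.7179
df = (3, 23)

test statistic = 6.718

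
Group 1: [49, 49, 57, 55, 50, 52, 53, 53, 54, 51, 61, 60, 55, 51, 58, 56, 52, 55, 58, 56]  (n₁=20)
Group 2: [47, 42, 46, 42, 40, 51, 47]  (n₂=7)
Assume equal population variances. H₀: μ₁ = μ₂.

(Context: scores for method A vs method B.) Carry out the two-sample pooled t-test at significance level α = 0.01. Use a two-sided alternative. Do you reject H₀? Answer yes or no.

x̄₁=54.250, s₁=3.477, n₁=20
x̄₂=45.000, s₂=3.830, n₂=7
s_p² = [19·3.477² + 6·3.830²]/25 = 12.7100
SE = √(s_p²·(1/20+1/7)) = 1.5656
t = (54.250−45.000)/1.5656 = 5.9081
df = 25
p-value (two-sided) = 0.00000
At α=0.01: p < α → reject H₀

reject H₀: yes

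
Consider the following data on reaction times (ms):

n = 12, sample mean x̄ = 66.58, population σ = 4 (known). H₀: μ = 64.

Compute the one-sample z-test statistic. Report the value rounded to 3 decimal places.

test statistic = 2.234

SE = σ/√n = 4/√12 = 1.1547
z = (x̄−μ₀)/SE = (66.58−64)/1.1547 = 2.2343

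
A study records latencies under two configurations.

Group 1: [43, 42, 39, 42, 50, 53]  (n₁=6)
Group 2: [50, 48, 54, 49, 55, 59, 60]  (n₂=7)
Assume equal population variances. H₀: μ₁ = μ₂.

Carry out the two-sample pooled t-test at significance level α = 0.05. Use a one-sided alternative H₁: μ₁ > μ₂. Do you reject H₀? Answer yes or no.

x̄₁=44.833, s₁=5.419, n₁=6
x̄₂=53.571, s₂=4.791, n₂=7
s_p² = [5·5.419² + 6·4.791²]/11 = 25.8680
SE = √(s_p²·(1/6+1/7)) = 2.8296
t = (44.833−53.571)/2.8296 = -3.0881
df = 11
p-value (one-sided, H₁ greater) = 0.99484
At α=0.05: p ≥ α → fail to reject H₀

reject H₀: no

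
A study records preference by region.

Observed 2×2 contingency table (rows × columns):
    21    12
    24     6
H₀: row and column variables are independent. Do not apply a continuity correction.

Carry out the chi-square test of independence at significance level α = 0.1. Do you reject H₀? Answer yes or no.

reject H₀: no

Row totals [33, 30], col totals [45, 18], n=63
χ² = (21−23.57)²/23.57 + (12−9.43)²/9.43 + (24−21.43)²/21.43 + (6−8.57)²/8.57 = 2.0618
df = 1
p-value (upper-tail) = 0.15103
At α=0.1: p ≥ α → fail to reject H₀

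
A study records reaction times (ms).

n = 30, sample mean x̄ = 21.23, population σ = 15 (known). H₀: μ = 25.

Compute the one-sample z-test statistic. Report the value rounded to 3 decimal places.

SE = σ/√n = 15/√30 = 2.7386
z = (x̄−μ₀)/SE = (21.23−25)/2.7386 = -1.3766

test statistic = -1.377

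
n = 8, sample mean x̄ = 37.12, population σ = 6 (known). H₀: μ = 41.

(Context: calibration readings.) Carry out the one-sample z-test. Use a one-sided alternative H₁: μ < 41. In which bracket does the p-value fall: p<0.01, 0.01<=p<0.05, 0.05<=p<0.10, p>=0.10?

p-value bracket: 0.01<=p<0.05

SE = σ/√n = 6/√8 = 2.1213
z = (x̄−μ₀)/SE = (37.12−41)/2.1213 = -1.8290
p-value (one-sided, H₁ less) = 0.03370
→ bracket: 0.01<=p<0.05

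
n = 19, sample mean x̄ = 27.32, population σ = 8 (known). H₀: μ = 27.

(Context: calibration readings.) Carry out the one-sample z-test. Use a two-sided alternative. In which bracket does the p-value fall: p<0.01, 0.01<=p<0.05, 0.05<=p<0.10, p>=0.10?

SE = σ/√n = 8/√19 = 1.8353
z = (x̄−μ₀)/SE = (27.32−27)/1.8353 = 0.1744
p-value (two-sided) = 0.86159
→ bracket: p>=0.10

p-value bracket: p>=0.10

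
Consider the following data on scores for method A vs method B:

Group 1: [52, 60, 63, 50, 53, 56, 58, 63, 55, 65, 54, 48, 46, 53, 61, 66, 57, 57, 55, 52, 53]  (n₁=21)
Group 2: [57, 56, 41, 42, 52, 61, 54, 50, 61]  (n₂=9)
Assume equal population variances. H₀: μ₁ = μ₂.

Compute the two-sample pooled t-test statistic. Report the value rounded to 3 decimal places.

test statistic = 1.407

x̄₁=56.048, s₁=5.436, n₁=21
x̄₂=52.667, s₂=7.314, n₂=9
s_p² = [20·5.436² + 8·7.314²]/28 = 36.3912
SE = √(s_p²·(1/21+1/9)) = 2.4034
t = (56.048−52.667)/2.4034 = 1.4067
df = 28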